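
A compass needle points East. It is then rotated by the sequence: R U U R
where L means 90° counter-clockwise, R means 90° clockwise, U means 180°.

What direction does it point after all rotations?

Answer: Final heading: West

Derivation:
Start: East
  R (right (90° clockwise)) -> South
  U (U-turn (180°)) -> North
  U (U-turn (180°)) -> South
  R (right (90° clockwise)) -> West
Final: West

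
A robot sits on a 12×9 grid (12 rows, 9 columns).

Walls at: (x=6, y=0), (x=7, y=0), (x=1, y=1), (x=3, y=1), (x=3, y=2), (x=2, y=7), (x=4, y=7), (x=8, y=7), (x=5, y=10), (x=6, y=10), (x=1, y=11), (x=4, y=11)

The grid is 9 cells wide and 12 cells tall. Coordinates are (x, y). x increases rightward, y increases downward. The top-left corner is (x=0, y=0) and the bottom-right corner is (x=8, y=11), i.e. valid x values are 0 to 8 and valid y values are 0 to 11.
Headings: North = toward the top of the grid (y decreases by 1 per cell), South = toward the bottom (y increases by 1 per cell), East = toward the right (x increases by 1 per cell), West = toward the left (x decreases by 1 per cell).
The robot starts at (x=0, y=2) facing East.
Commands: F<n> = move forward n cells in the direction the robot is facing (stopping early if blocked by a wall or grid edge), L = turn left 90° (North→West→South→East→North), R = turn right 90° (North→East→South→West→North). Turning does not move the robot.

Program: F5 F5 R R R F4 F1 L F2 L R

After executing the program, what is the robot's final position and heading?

Answer: Final position: (x=0, y=0), facing West

Derivation:
Start: (x=0, y=2), facing East
  F5: move forward 2/5 (blocked), now at (x=2, y=2)
  F5: move forward 0/5 (blocked), now at (x=2, y=2)
  R: turn right, now facing South
  R: turn right, now facing West
  R: turn right, now facing North
  F4: move forward 2/4 (blocked), now at (x=2, y=0)
  F1: move forward 0/1 (blocked), now at (x=2, y=0)
  L: turn left, now facing West
  F2: move forward 2, now at (x=0, y=0)
  L: turn left, now facing South
  R: turn right, now facing West
Final: (x=0, y=0), facing West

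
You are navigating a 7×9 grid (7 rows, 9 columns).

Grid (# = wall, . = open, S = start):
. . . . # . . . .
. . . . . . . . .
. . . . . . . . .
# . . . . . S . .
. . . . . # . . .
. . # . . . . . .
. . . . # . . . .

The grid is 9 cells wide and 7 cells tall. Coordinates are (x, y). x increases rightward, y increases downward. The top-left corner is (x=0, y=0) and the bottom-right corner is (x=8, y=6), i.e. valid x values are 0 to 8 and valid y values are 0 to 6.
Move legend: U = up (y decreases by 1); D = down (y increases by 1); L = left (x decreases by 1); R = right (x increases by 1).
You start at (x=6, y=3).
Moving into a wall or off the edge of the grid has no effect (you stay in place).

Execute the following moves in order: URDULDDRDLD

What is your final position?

Start: (x=6, y=3)
  U (up): (x=6, y=3) -> (x=6, y=2)
  R (right): (x=6, y=2) -> (x=7, y=2)
  D (down): (x=7, y=2) -> (x=7, y=3)
  U (up): (x=7, y=3) -> (x=7, y=2)
  L (left): (x=7, y=2) -> (x=6, y=2)
  D (down): (x=6, y=2) -> (x=6, y=3)
  D (down): (x=6, y=3) -> (x=6, y=4)
  R (right): (x=6, y=4) -> (x=7, y=4)
  D (down): (x=7, y=4) -> (x=7, y=5)
  L (left): (x=7, y=5) -> (x=6, y=5)
  D (down): (x=6, y=5) -> (x=6, y=6)
Final: (x=6, y=6)

Answer: Final position: (x=6, y=6)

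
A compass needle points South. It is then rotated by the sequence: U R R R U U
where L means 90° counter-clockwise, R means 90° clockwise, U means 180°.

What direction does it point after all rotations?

Answer: Final heading: West

Derivation:
Start: South
  U (U-turn (180°)) -> North
  R (right (90° clockwise)) -> East
  R (right (90° clockwise)) -> South
  R (right (90° clockwise)) -> West
  U (U-turn (180°)) -> East
  U (U-turn (180°)) -> West
Final: West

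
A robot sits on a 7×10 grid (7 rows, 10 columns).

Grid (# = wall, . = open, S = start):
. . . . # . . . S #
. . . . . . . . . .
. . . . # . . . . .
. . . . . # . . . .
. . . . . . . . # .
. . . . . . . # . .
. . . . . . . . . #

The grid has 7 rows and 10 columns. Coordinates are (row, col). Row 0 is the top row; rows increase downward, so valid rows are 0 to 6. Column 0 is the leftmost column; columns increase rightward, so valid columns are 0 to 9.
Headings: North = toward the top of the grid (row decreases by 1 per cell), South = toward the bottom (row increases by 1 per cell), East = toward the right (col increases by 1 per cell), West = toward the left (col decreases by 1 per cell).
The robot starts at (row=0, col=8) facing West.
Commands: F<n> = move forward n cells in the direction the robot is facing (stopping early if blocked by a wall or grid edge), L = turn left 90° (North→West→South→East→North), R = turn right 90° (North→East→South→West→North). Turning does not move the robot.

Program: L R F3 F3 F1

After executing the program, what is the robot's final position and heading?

Answer: Final position: (row=0, col=5), facing West

Derivation:
Start: (row=0, col=8), facing West
  L: turn left, now facing South
  R: turn right, now facing West
  F3: move forward 3, now at (row=0, col=5)
  F3: move forward 0/3 (blocked), now at (row=0, col=5)
  F1: move forward 0/1 (blocked), now at (row=0, col=5)
Final: (row=0, col=5), facing West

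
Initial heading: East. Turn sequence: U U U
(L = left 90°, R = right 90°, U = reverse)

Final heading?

Answer: Final heading: West

Derivation:
Start: East
  U (U-turn (180°)) -> West
  U (U-turn (180°)) -> East
  U (U-turn (180°)) -> West
Final: West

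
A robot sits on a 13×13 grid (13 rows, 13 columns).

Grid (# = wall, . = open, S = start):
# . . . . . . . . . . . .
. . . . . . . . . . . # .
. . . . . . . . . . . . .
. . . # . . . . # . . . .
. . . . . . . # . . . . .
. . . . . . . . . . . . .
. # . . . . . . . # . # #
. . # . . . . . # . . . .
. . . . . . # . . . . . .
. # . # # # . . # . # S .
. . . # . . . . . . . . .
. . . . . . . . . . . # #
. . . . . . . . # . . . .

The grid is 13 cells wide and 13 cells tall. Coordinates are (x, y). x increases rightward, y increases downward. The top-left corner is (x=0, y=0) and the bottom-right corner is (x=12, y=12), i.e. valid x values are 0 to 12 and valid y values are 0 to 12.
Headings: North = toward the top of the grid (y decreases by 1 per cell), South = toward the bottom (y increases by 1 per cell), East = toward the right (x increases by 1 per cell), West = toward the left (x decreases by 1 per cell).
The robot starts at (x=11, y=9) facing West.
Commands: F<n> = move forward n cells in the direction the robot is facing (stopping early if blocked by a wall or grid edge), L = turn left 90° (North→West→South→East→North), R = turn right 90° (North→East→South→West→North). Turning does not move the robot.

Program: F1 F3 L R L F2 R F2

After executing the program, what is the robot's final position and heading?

Answer: Final position: (x=9, y=10), facing West

Derivation:
Start: (x=11, y=9), facing West
  F1: move forward 0/1 (blocked), now at (x=11, y=9)
  F3: move forward 0/3 (blocked), now at (x=11, y=9)
  L: turn left, now facing South
  R: turn right, now facing West
  L: turn left, now facing South
  F2: move forward 1/2 (blocked), now at (x=11, y=10)
  R: turn right, now facing West
  F2: move forward 2, now at (x=9, y=10)
Final: (x=9, y=10), facing West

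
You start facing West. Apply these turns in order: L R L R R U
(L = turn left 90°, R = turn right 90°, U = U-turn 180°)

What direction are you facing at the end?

Start: West
  L (left (90° counter-clockwise)) -> South
  R (right (90° clockwise)) -> West
  L (left (90° counter-clockwise)) -> South
  R (right (90° clockwise)) -> West
  R (right (90° clockwise)) -> North
  U (U-turn (180°)) -> South
Final: South

Answer: Final heading: South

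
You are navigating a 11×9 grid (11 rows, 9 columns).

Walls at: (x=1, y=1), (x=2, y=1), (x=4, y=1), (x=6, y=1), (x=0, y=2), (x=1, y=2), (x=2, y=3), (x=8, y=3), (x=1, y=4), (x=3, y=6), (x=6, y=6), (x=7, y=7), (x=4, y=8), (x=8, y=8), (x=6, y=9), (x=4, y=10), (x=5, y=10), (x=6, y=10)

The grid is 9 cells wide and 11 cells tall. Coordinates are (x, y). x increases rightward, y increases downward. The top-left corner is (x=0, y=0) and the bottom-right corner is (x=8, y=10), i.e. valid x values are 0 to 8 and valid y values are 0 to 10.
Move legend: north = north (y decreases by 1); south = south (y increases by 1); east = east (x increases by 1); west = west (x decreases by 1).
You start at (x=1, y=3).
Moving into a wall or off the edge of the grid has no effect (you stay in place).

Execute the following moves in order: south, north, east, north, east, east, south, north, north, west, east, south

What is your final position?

Answer: Final position: (x=1, y=3)

Derivation:
Start: (x=1, y=3)
  south (south): blocked, stay at (x=1, y=3)
  north (north): blocked, stay at (x=1, y=3)
  east (east): blocked, stay at (x=1, y=3)
  north (north): blocked, stay at (x=1, y=3)
  east (east): blocked, stay at (x=1, y=3)
  east (east): blocked, stay at (x=1, y=3)
  south (south): blocked, stay at (x=1, y=3)
  north (north): blocked, stay at (x=1, y=3)
  north (north): blocked, stay at (x=1, y=3)
  west (west): (x=1, y=3) -> (x=0, y=3)
  east (east): (x=0, y=3) -> (x=1, y=3)
  south (south): blocked, stay at (x=1, y=3)
Final: (x=1, y=3)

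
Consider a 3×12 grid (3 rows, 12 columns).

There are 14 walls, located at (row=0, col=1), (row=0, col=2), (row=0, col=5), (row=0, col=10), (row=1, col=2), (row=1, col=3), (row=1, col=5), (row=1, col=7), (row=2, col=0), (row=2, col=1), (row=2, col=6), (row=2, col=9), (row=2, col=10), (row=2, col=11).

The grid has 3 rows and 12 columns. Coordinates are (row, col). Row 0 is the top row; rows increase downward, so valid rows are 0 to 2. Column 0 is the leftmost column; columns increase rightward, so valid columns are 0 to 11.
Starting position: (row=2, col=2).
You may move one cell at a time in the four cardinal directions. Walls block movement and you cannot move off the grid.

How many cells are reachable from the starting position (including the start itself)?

BFS flood-fill from (row=2, col=2):
  Distance 0: (row=2, col=2)
  Distance 1: (row=2, col=3)
  Distance 2: (row=2, col=4)
  Distance 3: (row=1, col=4), (row=2, col=5)
  Distance 4: (row=0, col=4)
  Distance 5: (row=0, col=3)
Total reachable: 7 (grid has 22 open cells total)

Answer: Reachable cells: 7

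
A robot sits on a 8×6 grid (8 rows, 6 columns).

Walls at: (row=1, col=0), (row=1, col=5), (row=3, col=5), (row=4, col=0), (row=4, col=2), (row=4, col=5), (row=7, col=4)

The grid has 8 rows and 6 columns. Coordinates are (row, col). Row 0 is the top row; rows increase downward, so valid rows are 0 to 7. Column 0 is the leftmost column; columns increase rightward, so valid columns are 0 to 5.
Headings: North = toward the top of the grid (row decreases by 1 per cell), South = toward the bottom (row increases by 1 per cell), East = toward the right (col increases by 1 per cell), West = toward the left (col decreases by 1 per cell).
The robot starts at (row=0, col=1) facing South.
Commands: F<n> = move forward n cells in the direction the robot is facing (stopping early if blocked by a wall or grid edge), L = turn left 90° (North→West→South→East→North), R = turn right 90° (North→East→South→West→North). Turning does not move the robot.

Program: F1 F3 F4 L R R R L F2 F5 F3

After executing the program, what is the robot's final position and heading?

Answer: Final position: (row=7, col=0), facing West

Derivation:
Start: (row=0, col=1), facing South
  F1: move forward 1, now at (row=1, col=1)
  F3: move forward 3, now at (row=4, col=1)
  F4: move forward 3/4 (blocked), now at (row=7, col=1)
  L: turn left, now facing East
  R: turn right, now facing South
  R: turn right, now facing West
  R: turn right, now facing North
  L: turn left, now facing West
  F2: move forward 1/2 (blocked), now at (row=7, col=0)
  F5: move forward 0/5 (blocked), now at (row=7, col=0)
  F3: move forward 0/3 (blocked), now at (row=7, col=0)
Final: (row=7, col=0), facing West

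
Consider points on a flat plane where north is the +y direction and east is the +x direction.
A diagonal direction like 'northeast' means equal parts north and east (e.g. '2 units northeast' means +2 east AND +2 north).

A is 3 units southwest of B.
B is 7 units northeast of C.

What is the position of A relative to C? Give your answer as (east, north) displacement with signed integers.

Place C at the origin (east=0, north=0).
  B is 7 units northeast of C: delta (east=+7, north=+7); B at (east=7, north=7).
  A is 3 units southwest of B: delta (east=-3, north=-3); A at (east=4, north=4).
Therefore A relative to C: (east=4, north=4).

Answer: A is at (east=4, north=4) relative to C.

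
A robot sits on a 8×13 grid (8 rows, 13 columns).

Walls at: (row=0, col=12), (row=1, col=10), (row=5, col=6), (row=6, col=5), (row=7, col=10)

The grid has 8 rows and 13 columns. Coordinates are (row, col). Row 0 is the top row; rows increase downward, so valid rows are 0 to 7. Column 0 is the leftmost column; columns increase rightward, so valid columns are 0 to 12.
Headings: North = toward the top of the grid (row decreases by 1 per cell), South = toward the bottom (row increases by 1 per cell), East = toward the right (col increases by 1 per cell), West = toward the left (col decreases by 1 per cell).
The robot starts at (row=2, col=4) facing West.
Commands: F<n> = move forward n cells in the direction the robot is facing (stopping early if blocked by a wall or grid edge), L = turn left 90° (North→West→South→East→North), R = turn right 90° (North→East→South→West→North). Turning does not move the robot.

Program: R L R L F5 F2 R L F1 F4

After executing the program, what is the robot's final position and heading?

Answer: Final position: (row=2, col=0), facing West

Derivation:
Start: (row=2, col=4), facing West
  R: turn right, now facing North
  L: turn left, now facing West
  R: turn right, now facing North
  L: turn left, now facing West
  F5: move forward 4/5 (blocked), now at (row=2, col=0)
  F2: move forward 0/2 (blocked), now at (row=2, col=0)
  R: turn right, now facing North
  L: turn left, now facing West
  F1: move forward 0/1 (blocked), now at (row=2, col=0)
  F4: move forward 0/4 (blocked), now at (row=2, col=0)
Final: (row=2, col=0), facing West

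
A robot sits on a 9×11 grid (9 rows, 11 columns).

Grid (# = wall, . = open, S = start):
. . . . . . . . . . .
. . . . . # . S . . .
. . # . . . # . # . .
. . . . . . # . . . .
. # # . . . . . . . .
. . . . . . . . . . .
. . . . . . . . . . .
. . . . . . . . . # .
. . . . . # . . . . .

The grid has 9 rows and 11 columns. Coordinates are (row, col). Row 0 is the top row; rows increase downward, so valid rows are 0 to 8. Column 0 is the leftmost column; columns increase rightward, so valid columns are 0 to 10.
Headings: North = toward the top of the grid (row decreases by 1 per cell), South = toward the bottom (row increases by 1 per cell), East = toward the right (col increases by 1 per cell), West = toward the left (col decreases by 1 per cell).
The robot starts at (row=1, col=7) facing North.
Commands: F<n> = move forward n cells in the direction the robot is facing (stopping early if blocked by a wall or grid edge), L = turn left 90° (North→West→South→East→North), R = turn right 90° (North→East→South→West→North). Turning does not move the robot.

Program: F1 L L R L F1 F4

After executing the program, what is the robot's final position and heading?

Answer: Final position: (row=5, col=7), facing South

Derivation:
Start: (row=1, col=7), facing North
  F1: move forward 1, now at (row=0, col=7)
  L: turn left, now facing West
  L: turn left, now facing South
  R: turn right, now facing West
  L: turn left, now facing South
  F1: move forward 1, now at (row=1, col=7)
  F4: move forward 4, now at (row=5, col=7)
Final: (row=5, col=7), facing South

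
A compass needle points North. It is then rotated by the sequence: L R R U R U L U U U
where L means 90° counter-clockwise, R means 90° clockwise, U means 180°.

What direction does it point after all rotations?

Start: North
  L (left (90° counter-clockwise)) -> West
  R (right (90° clockwise)) -> North
  R (right (90° clockwise)) -> East
  U (U-turn (180°)) -> West
  R (right (90° clockwise)) -> North
  U (U-turn (180°)) -> South
  L (left (90° counter-clockwise)) -> East
  U (U-turn (180°)) -> West
  U (U-turn (180°)) -> East
  U (U-turn (180°)) -> West
Final: West

Answer: Final heading: West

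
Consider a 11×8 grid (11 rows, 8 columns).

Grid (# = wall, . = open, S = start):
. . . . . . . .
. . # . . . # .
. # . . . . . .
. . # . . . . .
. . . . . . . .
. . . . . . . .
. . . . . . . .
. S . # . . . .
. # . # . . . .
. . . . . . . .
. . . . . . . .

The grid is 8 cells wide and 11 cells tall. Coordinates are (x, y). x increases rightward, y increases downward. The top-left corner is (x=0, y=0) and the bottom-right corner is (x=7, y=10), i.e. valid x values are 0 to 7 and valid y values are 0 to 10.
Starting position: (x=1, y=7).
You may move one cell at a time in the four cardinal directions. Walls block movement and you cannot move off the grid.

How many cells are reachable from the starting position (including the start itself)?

Answer: Reachable cells: 81

Derivation:
BFS flood-fill from (x=1, y=7):
  Distance 0: (x=1, y=7)
  Distance 1: (x=1, y=6), (x=0, y=7), (x=2, y=7)
  Distance 2: (x=1, y=5), (x=0, y=6), (x=2, y=6), (x=0, y=8), (x=2, y=8)
  Distance 3: (x=1, y=4), (x=0, y=5), (x=2, y=5), (x=3, y=6), (x=0, y=9), (x=2, y=9)
  Distance 4: (x=1, y=3), (x=0, y=4), (x=2, y=4), (x=3, y=5), (x=4, y=6), (x=1, y=9), (x=3, y=9), (x=0, y=10), (x=2, y=10)
  Distance 5: (x=0, y=3), (x=3, y=4), (x=4, y=5), (x=5, y=6), (x=4, y=7), (x=4, y=9), (x=1, y=10), (x=3, y=10)
  Distance 6: (x=0, y=2), (x=3, y=3), (x=4, y=4), (x=5, y=5), (x=6, y=6), (x=5, y=7), (x=4, y=8), (x=5, y=9), (x=4, y=10)
  Distance 7: (x=0, y=1), (x=3, y=2), (x=4, y=3), (x=5, y=4), (x=6, y=5), (x=7, y=6), (x=6, y=7), (x=5, y=8), (x=6, y=9), (x=5, y=10)
  Distance 8: (x=0, y=0), (x=1, y=1), (x=3, y=1), (x=2, y=2), (x=4, y=2), (x=5, y=3), (x=6, y=4), (x=7, y=5), (x=7, y=7), (x=6, y=8), (x=7, y=9), (x=6, y=10)
  Distance 9: (x=1, y=0), (x=3, y=0), (x=4, y=1), (x=5, y=2), (x=6, y=3), (x=7, y=4), (x=7, y=8), (x=7, y=10)
  Distance 10: (x=2, y=0), (x=4, y=0), (x=5, y=1), (x=6, y=2), (x=7, y=3)
  Distance 11: (x=5, y=0), (x=7, y=2)
  Distance 12: (x=6, y=0), (x=7, y=1)
  Distance 13: (x=7, y=0)
Total reachable: 81 (grid has 81 open cells total)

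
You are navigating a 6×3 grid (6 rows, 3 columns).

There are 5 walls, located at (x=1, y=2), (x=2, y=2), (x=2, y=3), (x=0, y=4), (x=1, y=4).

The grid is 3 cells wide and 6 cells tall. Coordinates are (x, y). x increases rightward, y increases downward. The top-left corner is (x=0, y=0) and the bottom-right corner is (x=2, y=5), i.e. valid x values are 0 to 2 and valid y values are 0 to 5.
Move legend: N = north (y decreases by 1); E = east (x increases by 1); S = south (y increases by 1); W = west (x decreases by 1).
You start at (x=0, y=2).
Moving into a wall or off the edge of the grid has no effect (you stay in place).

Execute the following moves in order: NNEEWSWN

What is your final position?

Answer: Final position: (x=0, y=0)

Derivation:
Start: (x=0, y=2)
  N (north): (x=0, y=2) -> (x=0, y=1)
  N (north): (x=0, y=1) -> (x=0, y=0)
  E (east): (x=0, y=0) -> (x=1, y=0)
  E (east): (x=1, y=0) -> (x=2, y=0)
  W (west): (x=2, y=0) -> (x=1, y=0)
  S (south): (x=1, y=0) -> (x=1, y=1)
  W (west): (x=1, y=1) -> (x=0, y=1)
  N (north): (x=0, y=1) -> (x=0, y=0)
Final: (x=0, y=0)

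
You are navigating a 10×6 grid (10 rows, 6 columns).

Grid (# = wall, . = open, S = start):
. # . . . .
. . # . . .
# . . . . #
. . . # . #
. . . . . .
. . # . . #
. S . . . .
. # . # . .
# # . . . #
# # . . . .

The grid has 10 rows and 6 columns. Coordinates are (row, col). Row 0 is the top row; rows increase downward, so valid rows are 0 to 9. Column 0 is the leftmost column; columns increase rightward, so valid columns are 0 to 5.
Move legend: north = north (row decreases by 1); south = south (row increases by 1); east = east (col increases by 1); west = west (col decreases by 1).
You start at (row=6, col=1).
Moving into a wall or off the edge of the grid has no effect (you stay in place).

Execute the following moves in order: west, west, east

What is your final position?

Answer: Final position: (row=6, col=1)

Derivation:
Start: (row=6, col=1)
  west (west): (row=6, col=1) -> (row=6, col=0)
  west (west): blocked, stay at (row=6, col=0)
  east (east): (row=6, col=0) -> (row=6, col=1)
Final: (row=6, col=1)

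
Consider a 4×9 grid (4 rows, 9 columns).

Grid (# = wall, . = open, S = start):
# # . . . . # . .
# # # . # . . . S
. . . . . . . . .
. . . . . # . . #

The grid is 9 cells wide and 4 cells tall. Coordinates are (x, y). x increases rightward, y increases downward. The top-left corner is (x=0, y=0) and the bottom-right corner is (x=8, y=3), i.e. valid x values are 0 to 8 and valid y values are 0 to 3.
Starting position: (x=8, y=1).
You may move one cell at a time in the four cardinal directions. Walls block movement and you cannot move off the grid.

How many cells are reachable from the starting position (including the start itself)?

Answer: Reachable cells: 27

Derivation:
BFS flood-fill from (x=8, y=1):
  Distance 0: (x=8, y=1)
  Distance 1: (x=8, y=0), (x=7, y=1), (x=8, y=2)
  Distance 2: (x=7, y=0), (x=6, y=1), (x=7, y=2)
  Distance 3: (x=5, y=1), (x=6, y=2), (x=7, y=3)
  Distance 4: (x=5, y=0), (x=5, y=2), (x=6, y=3)
  Distance 5: (x=4, y=0), (x=4, y=2)
  Distance 6: (x=3, y=0), (x=3, y=2), (x=4, y=3)
  Distance 7: (x=2, y=0), (x=3, y=1), (x=2, y=2), (x=3, y=3)
  Distance 8: (x=1, y=2), (x=2, y=3)
  Distance 9: (x=0, y=2), (x=1, y=3)
  Distance 10: (x=0, y=3)
Total reachable: 27 (grid has 27 open cells total)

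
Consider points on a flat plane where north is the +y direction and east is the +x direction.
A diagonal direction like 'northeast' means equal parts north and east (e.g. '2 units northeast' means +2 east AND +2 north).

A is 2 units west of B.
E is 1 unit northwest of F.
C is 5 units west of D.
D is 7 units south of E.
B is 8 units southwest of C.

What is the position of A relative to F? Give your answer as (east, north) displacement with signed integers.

Place F at the origin (east=0, north=0).
  E is 1 unit northwest of F: delta (east=-1, north=+1); E at (east=-1, north=1).
  D is 7 units south of E: delta (east=+0, north=-7); D at (east=-1, north=-6).
  C is 5 units west of D: delta (east=-5, north=+0); C at (east=-6, north=-6).
  B is 8 units southwest of C: delta (east=-8, north=-8); B at (east=-14, north=-14).
  A is 2 units west of B: delta (east=-2, north=+0); A at (east=-16, north=-14).
Therefore A relative to F: (east=-16, north=-14).

Answer: A is at (east=-16, north=-14) relative to F.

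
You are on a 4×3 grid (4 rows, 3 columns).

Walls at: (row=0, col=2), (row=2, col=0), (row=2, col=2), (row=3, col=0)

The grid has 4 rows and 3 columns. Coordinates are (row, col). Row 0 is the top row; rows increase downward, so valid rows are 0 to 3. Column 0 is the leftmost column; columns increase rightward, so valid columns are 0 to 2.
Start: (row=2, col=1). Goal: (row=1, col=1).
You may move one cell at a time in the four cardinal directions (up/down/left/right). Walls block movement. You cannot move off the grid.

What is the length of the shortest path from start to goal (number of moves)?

BFS from (row=2, col=1) until reaching (row=1, col=1):
  Distance 0: (row=2, col=1)
  Distance 1: (row=1, col=1), (row=3, col=1)  <- goal reached here
One shortest path (1 moves): (row=2, col=1) -> (row=1, col=1)

Answer: Shortest path length: 1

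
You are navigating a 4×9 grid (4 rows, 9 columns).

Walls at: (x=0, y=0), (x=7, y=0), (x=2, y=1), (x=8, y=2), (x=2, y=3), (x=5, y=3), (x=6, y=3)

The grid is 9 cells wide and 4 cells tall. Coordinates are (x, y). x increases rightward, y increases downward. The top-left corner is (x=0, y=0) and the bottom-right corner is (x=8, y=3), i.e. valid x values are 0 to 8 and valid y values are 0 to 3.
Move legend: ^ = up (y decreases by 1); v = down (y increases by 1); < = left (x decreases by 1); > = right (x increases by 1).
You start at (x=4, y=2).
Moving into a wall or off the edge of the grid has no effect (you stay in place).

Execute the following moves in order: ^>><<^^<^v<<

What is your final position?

Answer: Final position: (x=3, y=1)

Derivation:
Start: (x=4, y=2)
  ^ (up): (x=4, y=2) -> (x=4, y=1)
  > (right): (x=4, y=1) -> (x=5, y=1)
  > (right): (x=5, y=1) -> (x=6, y=1)
  < (left): (x=6, y=1) -> (x=5, y=1)
  < (left): (x=5, y=1) -> (x=4, y=1)
  ^ (up): (x=4, y=1) -> (x=4, y=0)
  ^ (up): blocked, stay at (x=4, y=0)
  < (left): (x=4, y=0) -> (x=3, y=0)
  ^ (up): blocked, stay at (x=3, y=0)
  v (down): (x=3, y=0) -> (x=3, y=1)
  < (left): blocked, stay at (x=3, y=1)
  < (left): blocked, stay at (x=3, y=1)
Final: (x=3, y=1)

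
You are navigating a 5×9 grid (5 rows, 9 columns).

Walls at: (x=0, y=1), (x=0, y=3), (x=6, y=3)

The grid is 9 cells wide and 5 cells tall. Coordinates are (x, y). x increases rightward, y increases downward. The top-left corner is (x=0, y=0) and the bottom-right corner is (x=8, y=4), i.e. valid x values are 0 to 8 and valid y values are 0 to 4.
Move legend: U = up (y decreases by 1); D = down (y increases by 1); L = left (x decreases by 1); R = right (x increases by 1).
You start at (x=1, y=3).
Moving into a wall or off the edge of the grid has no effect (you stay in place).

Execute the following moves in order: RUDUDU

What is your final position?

Answer: Final position: (x=2, y=2)

Derivation:
Start: (x=1, y=3)
  R (right): (x=1, y=3) -> (x=2, y=3)
  U (up): (x=2, y=3) -> (x=2, y=2)
  D (down): (x=2, y=2) -> (x=2, y=3)
  U (up): (x=2, y=3) -> (x=2, y=2)
  D (down): (x=2, y=2) -> (x=2, y=3)
  U (up): (x=2, y=3) -> (x=2, y=2)
Final: (x=2, y=2)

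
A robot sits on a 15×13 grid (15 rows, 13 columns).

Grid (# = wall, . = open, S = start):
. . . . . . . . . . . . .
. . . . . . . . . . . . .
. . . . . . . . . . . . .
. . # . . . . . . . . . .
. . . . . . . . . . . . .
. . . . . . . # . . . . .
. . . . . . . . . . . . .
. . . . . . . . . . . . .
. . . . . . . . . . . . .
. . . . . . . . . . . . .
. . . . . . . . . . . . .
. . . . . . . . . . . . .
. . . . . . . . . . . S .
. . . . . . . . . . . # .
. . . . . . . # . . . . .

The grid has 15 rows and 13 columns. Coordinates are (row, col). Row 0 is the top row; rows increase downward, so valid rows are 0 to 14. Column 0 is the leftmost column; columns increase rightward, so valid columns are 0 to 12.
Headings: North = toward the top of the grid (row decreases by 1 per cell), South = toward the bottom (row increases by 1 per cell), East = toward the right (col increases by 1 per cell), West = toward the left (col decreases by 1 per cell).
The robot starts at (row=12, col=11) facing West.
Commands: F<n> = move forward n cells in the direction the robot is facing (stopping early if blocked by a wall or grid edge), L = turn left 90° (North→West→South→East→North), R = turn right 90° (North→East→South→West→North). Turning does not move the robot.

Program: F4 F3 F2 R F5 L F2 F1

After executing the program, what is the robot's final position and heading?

Start: (row=12, col=11), facing West
  F4: move forward 4, now at (row=12, col=7)
  F3: move forward 3, now at (row=12, col=4)
  F2: move forward 2, now at (row=12, col=2)
  R: turn right, now facing North
  F5: move forward 5, now at (row=7, col=2)
  L: turn left, now facing West
  F2: move forward 2, now at (row=7, col=0)
  F1: move forward 0/1 (blocked), now at (row=7, col=0)
Final: (row=7, col=0), facing West

Answer: Final position: (row=7, col=0), facing West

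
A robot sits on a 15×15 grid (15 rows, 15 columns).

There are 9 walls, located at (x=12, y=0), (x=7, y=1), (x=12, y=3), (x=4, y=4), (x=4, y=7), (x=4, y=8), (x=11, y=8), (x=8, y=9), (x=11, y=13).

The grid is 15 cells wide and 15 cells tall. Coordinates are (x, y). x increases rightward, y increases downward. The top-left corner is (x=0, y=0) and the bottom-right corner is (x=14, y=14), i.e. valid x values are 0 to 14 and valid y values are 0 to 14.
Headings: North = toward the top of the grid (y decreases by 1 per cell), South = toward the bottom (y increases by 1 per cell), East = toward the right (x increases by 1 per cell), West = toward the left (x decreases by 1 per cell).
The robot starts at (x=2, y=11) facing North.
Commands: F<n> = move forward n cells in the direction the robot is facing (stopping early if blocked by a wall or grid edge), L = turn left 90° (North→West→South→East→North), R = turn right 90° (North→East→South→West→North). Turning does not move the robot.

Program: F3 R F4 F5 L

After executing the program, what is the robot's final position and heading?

Answer: Final position: (x=3, y=8), facing North

Derivation:
Start: (x=2, y=11), facing North
  F3: move forward 3, now at (x=2, y=8)
  R: turn right, now facing East
  F4: move forward 1/4 (blocked), now at (x=3, y=8)
  F5: move forward 0/5 (blocked), now at (x=3, y=8)
  L: turn left, now facing North
Final: (x=3, y=8), facing North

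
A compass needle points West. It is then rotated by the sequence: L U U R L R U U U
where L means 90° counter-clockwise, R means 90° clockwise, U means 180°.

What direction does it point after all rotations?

Answer: Final heading: East

Derivation:
Start: West
  L (left (90° counter-clockwise)) -> South
  U (U-turn (180°)) -> North
  U (U-turn (180°)) -> South
  R (right (90° clockwise)) -> West
  L (left (90° counter-clockwise)) -> South
  R (right (90° clockwise)) -> West
  U (U-turn (180°)) -> East
  U (U-turn (180°)) -> West
  U (U-turn (180°)) -> East
Final: East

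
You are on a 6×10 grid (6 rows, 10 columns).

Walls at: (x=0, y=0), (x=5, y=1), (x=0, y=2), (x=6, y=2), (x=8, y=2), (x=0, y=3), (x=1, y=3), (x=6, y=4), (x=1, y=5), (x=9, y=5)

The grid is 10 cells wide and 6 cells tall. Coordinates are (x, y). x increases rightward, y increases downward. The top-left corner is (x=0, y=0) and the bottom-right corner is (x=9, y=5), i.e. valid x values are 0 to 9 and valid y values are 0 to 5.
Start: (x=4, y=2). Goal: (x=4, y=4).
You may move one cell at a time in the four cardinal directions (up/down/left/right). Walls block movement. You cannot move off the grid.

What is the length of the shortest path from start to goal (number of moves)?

Answer: Shortest path length: 2

Derivation:
BFS from (x=4, y=2) until reaching (x=4, y=4):
  Distance 0: (x=4, y=2)
  Distance 1: (x=4, y=1), (x=3, y=2), (x=5, y=2), (x=4, y=3)
  Distance 2: (x=4, y=0), (x=3, y=1), (x=2, y=2), (x=3, y=3), (x=5, y=3), (x=4, y=4)  <- goal reached here
One shortest path (2 moves): (x=4, y=2) -> (x=4, y=3) -> (x=4, y=4)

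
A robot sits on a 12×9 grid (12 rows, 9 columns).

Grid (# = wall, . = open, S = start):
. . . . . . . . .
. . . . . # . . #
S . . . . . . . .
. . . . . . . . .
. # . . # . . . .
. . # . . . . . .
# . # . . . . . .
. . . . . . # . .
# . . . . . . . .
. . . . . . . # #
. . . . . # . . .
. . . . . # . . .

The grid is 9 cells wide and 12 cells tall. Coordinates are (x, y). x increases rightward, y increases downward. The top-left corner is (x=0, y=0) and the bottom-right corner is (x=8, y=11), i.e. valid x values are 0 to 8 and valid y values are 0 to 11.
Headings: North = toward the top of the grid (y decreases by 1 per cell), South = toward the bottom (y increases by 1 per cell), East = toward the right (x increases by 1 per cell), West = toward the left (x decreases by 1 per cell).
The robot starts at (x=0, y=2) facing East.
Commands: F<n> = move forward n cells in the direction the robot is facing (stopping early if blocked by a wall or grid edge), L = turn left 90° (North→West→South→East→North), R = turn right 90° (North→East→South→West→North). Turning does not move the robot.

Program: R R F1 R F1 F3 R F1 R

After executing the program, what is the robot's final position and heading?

Start: (x=0, y=2), facing East
  R: turn right, now facing South
  R: turn right, now facing West
  F1: move forward 0/1 (blocked), now at (x=0, y=2)
  R: turn right, now facing North
  F1: move forward 1, now at (x=0, y=1)
  F3: move forward 1/3 (blocked), now at (x=0, y=0)
  R: turn right, now facing East
  F1: move forward 1, now at (x=1, y=0)
  R: turn right, now facing South
Final: (x=1, y=0), facing South

Answer: Final position: (x=1, y=0), facing South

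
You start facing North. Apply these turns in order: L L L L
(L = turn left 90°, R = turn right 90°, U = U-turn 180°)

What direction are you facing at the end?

Answer: Final heading: North

Derivation:
Start: North
  L (left (90° counter-clockwise)) -> West
  L (left (90° counter-clockwise)) -> South
  L (left (90° counter-clockwise)) -> East
  L (left (90° counter-clockwise)) -> North
Final: North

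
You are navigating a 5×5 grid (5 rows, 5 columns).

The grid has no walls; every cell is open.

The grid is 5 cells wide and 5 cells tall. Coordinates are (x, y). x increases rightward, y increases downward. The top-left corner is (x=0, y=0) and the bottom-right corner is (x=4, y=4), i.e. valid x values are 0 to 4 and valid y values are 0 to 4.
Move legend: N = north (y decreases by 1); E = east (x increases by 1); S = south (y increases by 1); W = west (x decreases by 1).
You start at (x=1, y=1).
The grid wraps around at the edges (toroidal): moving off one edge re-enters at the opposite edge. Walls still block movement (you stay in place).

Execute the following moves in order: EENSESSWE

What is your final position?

Answer: Final position: (x=4, y=3)

Derivation:
Start: (x=1, y=1)
  E (east): (x=1, y=1) -> (x=2, y=1)
  E (east): (x=2, y=1) -> (x=3, y=1)
  N (north): (x=3, y=1) -> (x=3, y=0)
  S (south): (x=3, y=0) -> (x=3, y=1)
  E (east): (x=3, y=1) -> (x=4, y=1)
  S (south): (x=4, y=1) -> (x=4, y=2)
  S (south): (x=4, y=2) -> (x=4, y=3)
  W (west): (x=4, y=3) -> (x=3, y=3)
  E (east): (x=3, y=3) -> (x=4, y=3)
Final: (x=4, y=3)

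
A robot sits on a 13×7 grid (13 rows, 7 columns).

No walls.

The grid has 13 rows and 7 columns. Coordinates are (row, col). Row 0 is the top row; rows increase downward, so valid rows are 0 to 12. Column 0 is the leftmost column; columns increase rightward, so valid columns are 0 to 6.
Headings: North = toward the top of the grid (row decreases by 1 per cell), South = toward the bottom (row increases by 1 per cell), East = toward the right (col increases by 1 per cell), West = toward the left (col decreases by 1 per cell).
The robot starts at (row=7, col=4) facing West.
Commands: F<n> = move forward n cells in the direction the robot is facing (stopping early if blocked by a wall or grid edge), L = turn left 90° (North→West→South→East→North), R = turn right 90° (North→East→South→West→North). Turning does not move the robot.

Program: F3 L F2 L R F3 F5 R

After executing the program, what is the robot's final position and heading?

Start: (row=7, col=4), facing West
  F3: move forward 3, now at (row=7, col=1)
  L: turn left, now facing South
  F2: move forward 2, now at (row=9, col=1)
  L: turn left, now facing East
  R: turn right, now facing South
  F3: move forward 3, now at (row=12, col=1)
  F5: move forward 0/5 (blocked), now at (row=12, col=1)
  R: turn right, now facing West
Final: (row=12, col=1), facing West

Answer: Final position: (row=12, col=1), facing West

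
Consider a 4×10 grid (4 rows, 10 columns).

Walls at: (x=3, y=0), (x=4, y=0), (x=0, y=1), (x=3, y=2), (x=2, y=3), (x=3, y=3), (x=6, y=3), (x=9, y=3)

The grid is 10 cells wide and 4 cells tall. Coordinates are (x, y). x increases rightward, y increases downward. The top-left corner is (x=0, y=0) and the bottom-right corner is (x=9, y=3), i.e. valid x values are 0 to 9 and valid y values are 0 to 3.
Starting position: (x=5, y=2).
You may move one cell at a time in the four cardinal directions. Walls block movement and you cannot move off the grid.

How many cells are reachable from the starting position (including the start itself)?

BFS flood-fill from (x=5, y=2):
  Distance 0: (x=5, y=2)
  Distance 1: (x=5, y=1), (x=4, y=2), (x=6, y=2), (x=5, y=3)
  Distance 2: (x=5, y=0), (x=4, y=1), (x=6, y=1), (x=7, y=2), (x=4, y=3)
  Distance 3: (x=6, y=0), (x=3, y=1), (x=7, y=1), (x=8, y=2), (x=7, y=3)
  Distance 4: (x=7, y=0), (x=2, y=1), (x=8, y=1), (x=9, y=2), (x=8, y=3)
  Distance 5: (x=2, y=0), (x=8, y=0), (x=1, y=1), (x=9, y=1), (x=2, y=2)
  Distance 6: (x=1, y=0), (x=9, y=0), (x=1, y=2)
  Distance 7: (x=0, y=0), (x=0, y=2), (x=1, y=3)
  Distance 8: (x=0, y=3)
Total reachable: 32 (grid has 32 open cells total)

Answer: Reachable cells: 32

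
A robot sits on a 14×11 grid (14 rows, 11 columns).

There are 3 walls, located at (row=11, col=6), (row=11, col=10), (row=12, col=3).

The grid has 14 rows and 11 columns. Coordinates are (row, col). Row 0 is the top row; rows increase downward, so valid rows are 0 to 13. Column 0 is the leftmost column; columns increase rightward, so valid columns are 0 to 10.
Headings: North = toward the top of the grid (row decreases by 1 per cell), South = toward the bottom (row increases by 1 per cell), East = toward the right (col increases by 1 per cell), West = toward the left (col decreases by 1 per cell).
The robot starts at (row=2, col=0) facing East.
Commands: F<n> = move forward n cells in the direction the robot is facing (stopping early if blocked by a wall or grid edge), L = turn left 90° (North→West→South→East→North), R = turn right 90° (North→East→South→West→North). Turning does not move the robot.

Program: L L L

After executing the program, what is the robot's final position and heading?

Answer: Final position: (row=2, col=0), facing South

Derivation:
Start: (row=2, col=0), facing East
  L: turn left, now facing North
  L: turn left, now facing West
  L: turn left, now facing South
Final: (row=2, col=0), facing South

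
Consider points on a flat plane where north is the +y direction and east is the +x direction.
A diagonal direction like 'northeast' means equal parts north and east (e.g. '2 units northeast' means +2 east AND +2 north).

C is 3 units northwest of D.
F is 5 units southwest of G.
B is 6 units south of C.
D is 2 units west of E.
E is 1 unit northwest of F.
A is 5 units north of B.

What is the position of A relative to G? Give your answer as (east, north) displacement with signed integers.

Answer: A is at (east=-11, north=-2) relative to G.

Derivation:
Place G at the origin (east=0, north=0).
  F is 5 units southwest of G: delta (east=-5, north=-5); F at (east=-5, north=-5).
  E is 1 unit northwest of F: delta (east=-1, north=+1); E at (east=-6, north=-4).
  D is 2 units west of E: delta (east=-2, north=+0); D at (east=-8, north=-4).
  C is 3 units northwest of D: delta (east=-3, north=+3); C at (east=-11, north=-1).
  B is 6 units south of C: delta (east=+0, north=-6); B at (east=-11, north=-7).
  A is 5 units north of B: delta (east=+0, north=+5); A at (east=-11, north=-2).
Therefore A relative to G: (east=-11, north=-2).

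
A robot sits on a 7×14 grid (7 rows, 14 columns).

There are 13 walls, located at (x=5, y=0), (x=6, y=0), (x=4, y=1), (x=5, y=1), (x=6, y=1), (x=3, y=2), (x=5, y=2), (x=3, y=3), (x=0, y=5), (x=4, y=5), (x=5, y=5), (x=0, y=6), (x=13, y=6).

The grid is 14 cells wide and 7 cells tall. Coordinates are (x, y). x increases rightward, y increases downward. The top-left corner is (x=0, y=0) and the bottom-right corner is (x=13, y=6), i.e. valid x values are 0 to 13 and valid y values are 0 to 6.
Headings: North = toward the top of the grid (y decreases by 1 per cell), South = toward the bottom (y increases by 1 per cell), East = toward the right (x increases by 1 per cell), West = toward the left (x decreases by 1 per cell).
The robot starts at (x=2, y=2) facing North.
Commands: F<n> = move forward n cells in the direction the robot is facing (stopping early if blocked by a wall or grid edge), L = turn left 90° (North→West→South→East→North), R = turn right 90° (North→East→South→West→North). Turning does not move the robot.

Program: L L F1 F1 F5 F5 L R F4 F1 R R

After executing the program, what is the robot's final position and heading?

Start: (x=2, y=2), facing North
  L: turn left, now facing West
  L: turn left, now facing South
  F1: move forward 1, now at (x=2, y=3)
  F1: move forward 1, now at (x=2, y=4)
  F5: move forward 2/5 (blocked), now at (x=2, y=6)
  F5: move forward 0/5 (blocked), now at (x=2, y=6)
  L: turn left, now facing East
  R: turn right, now facing South
  F4: move forward 0/4 (blocked), now at (x=2, y=6)
  F1: move forward 0/1 (blocked), now at (x=2, y=6)
  R: turn right, now facing West
  R: turn right, now facing North
Final: (x=2, y=6), facing North

Answer: Final position: (x=2, y=6), facing North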